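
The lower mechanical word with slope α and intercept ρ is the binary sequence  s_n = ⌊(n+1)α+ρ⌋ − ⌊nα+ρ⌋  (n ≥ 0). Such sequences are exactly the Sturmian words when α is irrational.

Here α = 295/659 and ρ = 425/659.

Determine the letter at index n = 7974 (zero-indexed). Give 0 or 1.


(n+1)α + ρ = (7975·295 + 425) / 659 = 2353050/659
nα + ρ     = (7974·295 + 425) / 659 = 2352755/659
⌊2353050/659⌋ = 3570,  ⌊2352755/659⌋ = 3570
s_{7974} = 3570 − 3570 = 0

0


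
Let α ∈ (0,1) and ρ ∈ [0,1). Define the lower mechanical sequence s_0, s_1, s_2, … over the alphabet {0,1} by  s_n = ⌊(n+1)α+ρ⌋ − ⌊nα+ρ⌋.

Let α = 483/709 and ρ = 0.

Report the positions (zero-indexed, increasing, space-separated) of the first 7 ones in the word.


1 2 4 5 7 8 10

n=0: ⌊483/709⌋−⌊0/709⌋ = 0−0 = 0
n=1: ⌊966/709⌋−⌊483/709⌋ = 1−0 = 1  ← one
n=2: ⌊1449/709⌋−⌊966/709⌋ = 2−1 = 1  ← one
n=3: ⌊1932/709⌋−⌊1449/709⌋ = 2−2 = 0
n=4: ⌊2415/709⌋−⌊1932/709⌋ = 3−2 = 1  ← one
n=5: ⌊2898/709⌋−⌊2415/709⌋ = 4−3 = 1  ← one
n=6: ⌊3381/709⌋−⌊2898/709⌋ = 4−4 = 0
n=7: ⌊3864/709⌋−⌊3381/709⌋ = 5−4 = 1  ← one
n=8: ⌊4347/709⌋−⌊3864/709⌋ = 6−5 = 1  ← one
n=9: ⌊4830/709⌋−⌊4347/709⌋ = 6−6 = 0
n=10: ⌊5313/709⌋−⌊4830/709⌋ = 7−6 = 1  ← one
positions of the first 7 ones: 1 2 4 5 7 8 10


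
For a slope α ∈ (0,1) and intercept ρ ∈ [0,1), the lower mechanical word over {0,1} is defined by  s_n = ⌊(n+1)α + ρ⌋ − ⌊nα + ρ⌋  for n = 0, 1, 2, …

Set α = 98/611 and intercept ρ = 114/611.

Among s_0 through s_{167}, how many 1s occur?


#1s = Σ_{n=0}^{167} s_n = Σ_{n=0}^{167} (⌊(n+1)α+ρ⌋ − ⌊nα+ρ⌋)
the sum telescopes: every ⌊nα+ρ⌋ with 0 < n < 168 appears once with + and once with −, leaving ⌊168α+ρ⌋ − ⌊0·α+ρ⌋
168α + ρ = (168·98 + 114) / 611 = 16578/611
ρ = 114/611
⌊16578/611⌋ = 27,  ⌊114/611⌋ = 0
#1s = 27 − 0 = 27

27


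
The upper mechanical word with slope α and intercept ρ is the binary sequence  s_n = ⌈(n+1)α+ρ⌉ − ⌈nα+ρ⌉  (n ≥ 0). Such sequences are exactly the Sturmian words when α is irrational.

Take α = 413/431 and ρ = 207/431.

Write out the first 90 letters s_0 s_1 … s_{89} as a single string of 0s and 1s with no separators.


111111111110111111111111111111111110111111111111111111111110111111111111111111111110111111

n=0: ⌈(1·413+207)/431⌉ − ⌈(0·413+207)/431⌉ = ⌈620/431⌉ − ⌈207/431⌉ = 2 − 1 = 1
n=1: ⌈(2·413+207)/431⌉ − ⌈(1·413+207)/431⌉ = ⌈1033/431⌉ − ⌈620/431⌉ = 3 − 2 = 1
n=2: ⌈(3·413+207)/431⌉ − ⌈(2·413+207)/431⌉ = ⌈1446/431⌉ − ⌈1033/431⌉ = 4 − 3 = 1
n=3: ⌈(4·413+207)/431⌉ − ⌈(3·413+207)/431⌉ = ⌈1859/431⌉ − ⌈1446/431⌉ = 5 − 4 = 1
n=4: ⌈(5·413+207)/431⌉ − ⌈(4·413+207)/431⌉ = ⌈2272/431⌉ − ⌈1859/431⌉ = 6 − 5 = 1
n=5: ⌈(6·413+207)/431⌉ − ⌈(5·413+207)/431⌉ = ⌈2685/431⌉ − ⌈2272/431⌉ = 7 − 6 = 1
n=6: ⌈(7·413+207)/431⌉ − ⌈(6·413+207)/431⌉ = ⌈3098/431⌉ − ⌈2685/431⌉ = 8 − 7 = 1
n=7: ⌈(8·413+207)/431⌉ − ⌈(7·413+207)/431⌉ = ⌈3511/431⌉ − ⌈3098/431⌉ = 9 − 8 = 1
n=8: ⌈(9·413+207)/431⌉ − ⌈(8·413+207)/431⌉ = ⌈3924/431⌉ − ⌈3511/431⌉ = 10 − 9 = 1
n=9: ⌈(10·413+207)/431⌉ − ⌈(9·413+207)/431⌉ = ⌈4337/431⌉ − ⌈3924/431⌉ = 11 − 10 = 1
n=10: ⌈(11·413+207)/431⌉ − ⌈(10·413+207)/431⌉ = ⌈4750/431⌉ − ⌈4337/431⌉ = 12 − 11 = 1
n=11: ⌈(12·413+207)/431⌉ − ⌈(11·413+207)/431⌉ = ⌈5163/431⌉ − ⌈4750/431⌉ = 12 − 12 = 0
n=12: ⌈(13·413+207)/431⌉ − ⌈(12·413+207)/431⌉ = ⌈5576/431⌉ − ⌈5163/431⌉ = 13 − 12 = 1
n=13: ⌈(14·413+207)/431⌉ − ⌈(13·413+207)/431⌉ = ⌈5989/431⌉ − ⌈5576/431⌉ = 14 − 13 = 1
n=14: ⌈(15·413+207)/431⌉ − ⌈(14·413+207)/431⌉ = ⌈6402/431⌉ − ⌈5989/431⌉ = 15 − 14 = 1
n=15: ⌈(16·413+207)/431⌉ − ⌈(15·413+207)/431⌉ = ⌈6815/431⌉ − ⌈6402/431⌉ = 16 − 15 = 1
n=16: ⌈(17·413+207)/431⌉ − ⌈(16·413+207)/431⌉ = ⌈7228/431⌉ − ⌈6815/431⌉ = 17 − 16 = 1
n=17: ⌈(18·413+207)/431⌉ − ⌈(17·413+207)/431⌉ = ⌈7641/431⌉ − ⌈7228/431⌉ = 18 − 17 = 1
n=18: ⌈(19·413+207)/431⌉ − ⌈(18·413+207)/431⌉ = ⌈8054/431⌉ − ⌈7641/431⌉ = 19 − 18 = 1
n=19: ⌈(20·413+207)/431⌉ − ⌈(19·413+207)/431⌉ = ⌈8467/431⌉ − ⌈8054/431⌉ = 20 − 19 = 1
n=20: ⌈(21·413+207)/431⌉ − ⌈(20·413+207)/431⌉ = ⌈8880/431⌉ − ⌈8467/431⌉ = 21 − 20 = 1
n=21: ⌈(22·413+207)/431⌉ − ⌈(21·413+207)/431⌉ = ⌈9293/431⌉ − ⌈8880/431⌉ = 22 − 21 = 1
n=22: ⌈(23·413+207)/431⌉ − ⌈(22·413+207)/431⌉ = ⌈9706/431⌉ − ⌈9293/431⌉ = 23 − 22 = 1
n=23: ⌈(24·413+207)/431⌉ − ⌈(23·413+207)/431⌉ = ⌈10119/431⌉ − ⌈9706/431⌉ = 24 − 23 = 1
n=24: ⌈(25·413+207)/431⌉ − ⌈(24·413+207)/431⌉ = ⌈10532/431⌉ − ⌈10119/431⌉ = 25 − 24 = 1
n=25: ⌈(26·413+207)/431⌉ − ⌈(25·413+207)/431⌉ = ⌈10945/431⌉ − ⌈10532/431⌉ = 26 − 25 = 1
n=26: ⌈(27·413+207)/431⌉ − ⌈(26·413+207)/431⌉ = ⌈11358/431⌉ − ⌈10945/431⌉ = 27 − 26 = 1
n=27: ⌈(28·413+207)/431⌉ − ⌈(27·413+207)/431⌉ = ⌈11771/431⌉ − ⌈11358/431⌉ = 28 − 27 = 1
n=28: ⌈(29·413+207)/431⌉ − ⌈(28·413+207)/431⌉ = ⌈12184/431⌉ − ⌈11771/431⌉ = 29 − 28 = 1
n=29: ⌈(30·413+207)/431⌉ − ⌈(29·413+207)/431⌉ = ⌈12597/431⌉ − ⌈12184/431⌉ = 30 − 29 = 1
n=30: ⌈(31·413+207)/431⌉ − ⌈(30·413+207)/431⌉ = ⌈13010/431⌉ − ⌈12597/431⌉ = 31 − 30 = 1
n=31: ⌈(32·413+207)/431⌉ − ⌈(31·413+207)/431⌉ = ⌈13423/431⌉ − ⌈13010/431⌉ = 32 − 31 = 1
n=32: ⌈(33·413+207)/431⌉ − ⌈(32·413+207)/431⌉ = ⌈13836/431⌉ − ⌈13423/431⌉ = 33 − 32 = 1
n=33: ⌈(34·413+207)/431⌉ − ⌈(33·413+207)/431⌉ = ⌈14249/431⌉ − ⌈13836/431⌉ = 34 − 33 = 1
n=34: ⌈(35·413+207)/431⌉ − ⌈(34·413+207)/431⌉ = ⌈14662/431⌉ − ⌈14249/431⌉ = 35 − 34 = 1
n=35: ⌈(36·413+207)/431⌉ − ⌈(35·413+207)/431⌉ = ⌈15075/431⌉ − ⌈14662/431⌉ = 35 − 35 = 0
n=36: ⌈(37·413+207)/431⌉ − ⌈(36·413+207)/431⌉ = ⌈15488/431⌉ − ⌈15075/431⌉ = 36 − 35 = 1
n=37: ⌈(38·413+207)/431⌉ − ⌈(37·413+207)/431⌉ = ⌈15901/431⌉ − ⌈15488/431⌉ = 37 − 36 = 1
n=38: ⌈(39·413+207)/431⌉ − ⌈(38·413+207)/431⌉ = ⌈16314/431⌉ − ⌈15901/431⌉ = 38 − 37 = 1
n=39: ⌈(40·413+207)/431⌉ − ⌈(39·413+207)/431⌉ = ⌈16727/431⌉ − ⌈16314/431⌉ = 39 − 38 = 1
n=40: ⌈(41·413+207)/431⌉ − ⌈(40·413+207)/431⌉ = ⌈17140/431⌉ − ⌈16727/431⌉ = 40 − 39 = 1
n=41: ⌈(42·413+207)/431⌉ − ⌈(41·413+207)/431⌉ = ⌈17553/431⌉ − ⌈17140/431⌉ = 41 − 40 = 1
n=42: ⌈(43·413+207)/431⌉ − ⌈(42·413+207)/431⌉ = ⌈17966/431⌉ − ⌈17553/431⌉ = 42 − 41 = 1
n=43: ⌈(44·413+207)/431⌉ − ⌈(43·413+207)/431⌉ = ⌈18379/431⌉ − ⌈17966/431⌉ = 43 − 42 = 1
n=44: ⌈(45·413+207)/431⌉ − ⌈(44·413+207)/431⌉ = ⌈18792/431⌉ − ⌈18379/431⌉ = 44 − 43 = 1
n=45: ⌈(46·413+207)/431⌉ − ⌈(45·413+207)/431⌉ = ⌈19205/431⌉ − ⌈18792/431⌉ = 45 − 44 = 1
n=46: ⌈(47·413+207)/431⌉ − ⌈(46·413+207)/431⌉ = ⌈19618/431⌉ − ⌈19205/431⌉ = 46 − 45 = 1
n=47: ⌈(48·413+207)/431⌉ − ⌈(47·413+207)/431⌉ = ⌈20031/431⌉ − ⌈19618/431⌉ = 47 − 46 = 1
n=48: ⌈(49·413+207)/431⌉ − ⌈(48·413+207)/431⌉ = ⌈20444/431⌉ − ⌈20031/431⌉ = 48 − 47 = 1
n=49: ⌈(50·413+207)/431⌉ − ⌈(49·413+207)/431⌉ = ⌈20857/431⌉ − ⌈20444/431⌉ = 49 − 48 = 1
n=50: ⌈(51·413+207)/431⌉ − ⌈(50·413+207)/431⌉ = ⌈21270/431⌉ − ⌈20857/431⌉ = 50 − 49 = 1
n=51: ⌈(52·413+207)/431⌉ − ⌈(51·413+207)/431⌉ = ⌈21683/431⌉ − ⌈21270/431⌉ = 51 − 50 = 1
n=52: ⌈(53·413+207)/431⌉ − ⌈(52·413+207)/431⌉ = ⌈22096/431⌉ − ⌈21683/431⌉ = 52 − 51 = 1
n=53: ⌈(54·413+207)/431⌉ − ⌈(53·413+207)/431⌉ = ⌈22509/431⌉ − ⌈22096/431⌉ = 53 − 52 = 1
n=54: ⌈(55·413+207)/431⌉ − ⌈(54·413+207)/431⌉ = ⌈22922/431⌉ − ⌈22509/431⌉ = 54 − 53 = 1
n=55: ⌈(56·413+207)/431⌉ − ⌈(55·413+207)/431⌉ = ⌈23335/431⌉ − ⌈22922/431⌉ = 55 − 54 = 1
n=56: ⌈(57·413+207)/431⌉ − ⌈(56·413+207)/431⌉ = ⌈23748/431⌉ − ⌈23335/431⌉ = 56 − 55 = 1
n=57: ⌈(58·413+207)/431⌉ − ⌈(57·413+207)/431⌉ = ⌈24161/431⌉ − ⌈23748/431⌉ = 57 − 56 = 1
n=58: ⌈(59·413+207)/431⌉ − ⌈(58·413+207)/431⌉ = ⌈24574/431⌉ − ⌈24161/431⌉ = 58 − 57 = 1
n=59: ⌈(60·413+207)/431⌉ − ⌈(59·413+207)/431⌉ = ⌈24987/431⌉ − ⌈24574/431⌉ = 58 − 58 = 0
n=60: ⌈(61·413+207)/431⌉ − ⌈(60·413+207)/431⌉ = ⌈25400/431⌉ − ⌈24987/431⌉ = 59 − 58 = 1
n=61: ⌈(62·413+207)/431⌉ − ⌈(61·413+207)/431⌉ = ⌈25813/431⌉ − ⌈25400/431⌉ = 60 − 59 = 1
n=62: ⌈(63·413+207)/431⌉ − ⌈(62·413+207)/431⌉ = ⌈26226/431⌉ − ⌈25813/431⌉ = 61 − 60 = 1
n=63: ⌈(64·413+207)/431⌉ − ⌈(63·413+207)/431⌉ = ⌈26639/431⌉ − ⌈26226/431⌉ = 62 − 61 = 1
n=64: ⌈(65·413+207)/431⌉ − ⌈(64·413+207)/431⌉ = ⌈27052/431⌉ − ⌈26639/431⌉ = 63 − 62 = 1
n=65: ⌈(66·413+207)/431⌉ − ⌈(65·413+207)/431⌉ = ⌈27465/431⌉ − ⌈27052/431⌉ = 64 − 63 = 1
n=66: ⌈(67·413+207)/431⌉ − ⌈(66·413+207)/431⌉ = ⌈27878/431⌉ − ⌈27465/431⌉ = 65 − 64 = 1
n=67: ⌈(68·413+207)/431⌉ − ⌈(67·413+207)/431⌉ = ⌈28291/431⌉ − ⌈27878/431⌉ = 66 − 65 = 1
n=68: ⌈(69·413+207)/431⌉ − ⌈(68·413+207)/431⌉ = ⌈28704/431⌉ − ⌈28291/431⌉ = 67 − 66 = 1
n=69: ⌈(70·413+207)/431⌉ − ⌈(69·413+207)/431⌉ = ⌈29117/431⌉ − ⌈28704/431⌉ = 68 − 67 = 1
n=70: ⌈(71·413+207)/431⌉ − ⌈(70·413+207)/431⌉ = ⌈29530/431⌉ − ⌈29117/431⌉ = 69 − 68 = 1
n=71: ⌈(72·413+207)/431⌉ − ⌈(71·413+207)/431⌉ = ⌈29943/431⌉ − ⌈29530/431⌉ = 70 − 69 = 1
n=72: ⌈(73·413+207)/431⌉ − ⌈(72·413+207)/431⌉ = ⌈30356/431⌉ − ⌈29943/431⌉ = 71 − 70 = 1
n=73: ⌈(74·413+207)/431⌉ − ⌈(73·413+207)/431⌉ = ⌈30769/431⌉ − ⌈30356/431⌉ = 72 − 71 = 1
n=74: ⌈(75·413+207)/431⌉ − ⌈(74·413+207)/431⌉ = ⌈31182/431⌉ − ⌈30769/431⌉ = 73 − 72 = 1
n=75: ⌈(76·413+207)/431⌉ − ⌈(75·413+207)/431⌉ = ⌈31595/431⌉ − ⌈31182/431⌉ = 74 − 73 = 1
n=76: ⌈(77·413+207)/431⌉ − ⌈(76·413+207)/431⌉ = ⌈32008/431⌉ − ⌈31595/431⌉ = 75 − 74 = 1
n=77: ⌈(78·413+207)/431⌉ − ⌈(77·413+207)/431⌉ = ⌈32421/431⌉ − ⌈32008/431⌉ = 76 − 75 = 1
n=78: ⌈(79·413+207)/431⌉ − ⌈(78·413+207)/431⌉ = ⌈32834/431⌉ − ⌈32421/431⌉ = 77 − 76 = 1
n=79: ⌈(80·413+207)/431⌉ − ⌈(79·413+207)/431⌉ = ⌈33247/431⌉ − ⌈32834/431⌉ = 78 − 77 = 1
n=80: ⌈(81·413+207)/431⌉ − ⌈(80·413+207)/431⌉ = ⌈33660/431⌉ − ⌈33247/431⌉ = 79 − 78 = 1
n=81: ⌈(82·413+207)/431⌉ − ⌈(81·413+207)/431⌉ = ⌈34073/431⌉ − ⌈33660/431⌉ = 80 − 79 = 1
n=82: ⌈(83·413+207)/431⌉ − ⌈(82·413+207)/431⌉ = ⌈34486/431⌉ − ⌈34073/431⌉ = 81 − 80 = 1
n=83: ⌈(84·413+207)/431⌉ − ⌈(83·413+207)/431⌉ = ⌈34899/431⌉ − ⌈34486/431⌉ = 81 − 81 = 0
n=84: ⌈(85·413+207)/431⌉ − ⌈(84·413+207)/431⌉ = ⌈35312/431⌉ − ⌈34899/431⌉ = 82 − 81 = 1
n=85: ⌈(86·413+207)/431⌉ − ⌈(85·413+207)/431⌉ = ⌈35725/431⌉ − ⌈35312/431⌉ = 83 − 82 = 1
n=86: ⌈(87·413+207)/431⌉ − ⌈(86·413+207)/431⌉ = ⌈36138/431⌉ − ⌈35725/431⌉ = 84 − 83 = 1
n=87: ⌈(88·413+207)/431⌉ − ⌈(87·413+207)/431⌉ = ⌈36551/431⌉ − ⌈36138/431⌉ = 85 − 84 = 1
n=88: ⌈(89·413+207)/431⌉ − ⌈(88·413+207)/431⌉ = ⌈36964/431⌉ − ⌈36551/431⌉ = 86 − 85 = 1
n=89: ⌈(90·413+207)/431⌉ − ⌈(89·413+207)/431⌉ = ⌈37377/431⌉ − ⌈36964/431⌉ = 87 − 86 = 1


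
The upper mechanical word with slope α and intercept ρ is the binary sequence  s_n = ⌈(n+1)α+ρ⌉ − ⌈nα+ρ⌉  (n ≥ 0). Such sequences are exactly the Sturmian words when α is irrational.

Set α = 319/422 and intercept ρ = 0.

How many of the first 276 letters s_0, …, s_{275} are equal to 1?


209

#1s = Σ_{n=0}^{275} s_n = Σ_{n=0}^{275} (⌈(n+1)α+ρ⌉ − ⌈nα+ρ⌉)
the sum telescopes: every ⌈nα+ρ⌉ with 0 < n < 276 appears once with + and once with −, leaving ⌈276α+ρ⌉ − ⌈0·α+ρ⌉
276α + ρ = (276·319) / 422 = 88044/422
ρ = 0/422
⌈88044/422⌉ = 209,  ⌈0/422⌉ = 0
#1s = 209 − 0 = 209


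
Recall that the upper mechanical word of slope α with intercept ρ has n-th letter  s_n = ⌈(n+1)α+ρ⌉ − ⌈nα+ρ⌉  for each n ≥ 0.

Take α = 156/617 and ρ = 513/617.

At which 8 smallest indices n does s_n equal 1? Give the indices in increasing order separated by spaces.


n=0: ⌈669/617⌉−⌈513/617⌉ = 2−1 = 1  ← one
n=1: ⌈825/617⌉−⌈669/617⌉ = 2−2 = 0
n=2: ⌈981/617⌉−⌈825/617⌉ = 2−2 = 0
n=3: ⌈1137/617⌉−⌈981/617⌉ = 2−2 = 0
n=4: ⌈1293/617⌉−⌈1137/617⌉ = 3−2 = 1  ← one
n=5: ⌈1449/617⌉−⌈1293/617⌉ = 3−3 = 0
n=6: ⌈1605/617⌉−⌈1449/617⌉ = 3−3 = 0
n=7: ⌈1761/617⌉−⌈1605/617⌉ = 3−3 = 0
n=8: ⌈1917/617⌉−⌈1761/617⌉ = 4−3 = 1  ← one
n=9: ⌈2073/617⌉−⌈1917/617⌉ = 4−4 = 0
n=10: ⌈2229/617⌉−⌈2073/617⌉ = 4−4 = 0
n=11: ⌈2385/617⌉−⌈2229/617⌉ = 4−4 = 0
n=12: ⌈2541/617⌉−⌈2385/617⌉ = 5−4 = 1  ← one
n=13: ⌈2697/617⌉−⌈2541/617⌉ = 5−5 = 0
n=14: ⌈2853/617⌉−⌈2697/617⌉ = 5−5 = 0
n=15: ⌈3009/617⌉−⌈2853/617⌉ = 5−5 = 0
n=16: ⌈3165/617⌉−⌈3009/617⌉ = 6−5 = 1  ← one
n=17: ⌈3321/617⌉−⌈3165/617⌉ = 6−6 = 0
n=18: ⌈3477/617⌉−⌈3321/617⌉ = 6−6 = 0
n=19: ⌈3633/617⌉−⌈3477/617⌉ = 6−6 = 0
n=20: ⌈3789/617⌉−⌈3633/617⌉ = 7−6 = 1  ← one
n=21: ⌈3945/617⌉−⌈3789/617⌉ = 7−7 = 0
n=22: ⌈4101/617⌉−⌈3945/617⌉ = 7−7 = 0
n=23: ⌈4257/617⌉−⌈4101/617⌉ = 7−7 = 0
n=24: ⌈4413/617⌉−⌈4257/617⌉ = 8−7 = 1  ← one
n=25: ⌈4569/617⌉−⌈4413/617⌉ = 8−8 = 0
n=26: ⌈4725/617⌉−⌈4569/617⌉ = 8−8 = 0
n=27: ⌈4881/617⌉−⌈4725/617⌉ = 8−8 = 0
n=28: ⌈5037/617⌉−⌈4881/617⌉ = 9−8 = 1  ← one
positions of the first 8 ones: 0 4 8 12 16 20 24 28

0 4 8 12 16 20 24 28


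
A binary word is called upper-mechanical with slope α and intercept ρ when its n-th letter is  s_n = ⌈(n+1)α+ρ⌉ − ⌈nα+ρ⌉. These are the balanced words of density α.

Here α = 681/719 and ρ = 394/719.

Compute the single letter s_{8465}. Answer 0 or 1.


(n+1)α + ρ = (8466·681 + 394) / 719 = 5765740/719
nα + ρ     = (8465·681 + 394) / 719 = 5765059/719
⌈5765740/719⌉ = 8020,  ⌈5765059/719⌉ = 8019
s_{8465} = 8020 − 8019 = 1

1


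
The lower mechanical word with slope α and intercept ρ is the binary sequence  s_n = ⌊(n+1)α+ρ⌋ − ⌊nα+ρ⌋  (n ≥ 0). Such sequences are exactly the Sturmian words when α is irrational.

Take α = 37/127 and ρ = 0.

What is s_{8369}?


(n+1)α + ρ = (8370·37) / 127 = 309690/127
nα + ρ     = (8369·37) / 127 = 309653/127
⌊309690/127⌋ = 2438,  ⌊309653/127⌋ = 2438
s_{8369} = 2438 − 2438 = 0

0


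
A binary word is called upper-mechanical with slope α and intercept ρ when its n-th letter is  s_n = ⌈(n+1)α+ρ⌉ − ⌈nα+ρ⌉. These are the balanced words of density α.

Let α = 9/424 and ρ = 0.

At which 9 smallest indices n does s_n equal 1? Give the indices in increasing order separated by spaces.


n=0: ⌈9/424⌉−⌈0/424⌉ = 1−0 = 1  ← one
n=1: ⌈18/424⌉−⌈9/424⌉ = 1−1 = 0
n=2: ⌈27/424⌉−⌈18/424⌉ = 1−1 = 0
  …
n=47: ⌈432/424⌉−⌈423/424⌉ = 2−1 = 1  ← one
n=48: ⌈441/424⌉−⌈432/424⌉ = 2−2 = 0
n=49: ⌈450/424⌉−⌈441/424⌉ = 2−2 = 0
  …
n=94: ⌈855/424⌉−⌈846/424⌉ = 3−2 = 1  ← one
n=95: ⌈864/424⌉−⌈855/424⌉ = 3−3 = 0
n=96: ⌈873/424⌉−⌈864/424⌉ = 3−3 = 0
  …
n=141: ⌈1278/424⌉−⌈1269/424⌉ = 4−3 = 1  ← one
n=142: ⌈1287/424⌉−⌈1278/424⌉ = 4−4 = 0
n=143: ⌈1296/424⌉−⌈1287/424⌉ = 4−4 = 0
  …
n=188: ⌈1701/424⌉−⌈1692/424⌉ = 5−4 = 1  ← one
n=189: ⌈1710/424⌉−⌈1701/424⌉ = 5−5 = 0
n=190: ⌈1719/424⌉−⌈1710/424⌉ = 5−5 = 0
  …
n=235: ⌈2124/424⌉−⌈2115/424⌉ = 6−5 = 1  ← one
n=236: ⌈2133/424⌉−⌈2124/424⌉ = 6−6 = 0
n=237: ⌈2142/424⌉−⌈2133/424⌉ = 6−6 = 0
  …
n=282: ⌈2547/424⌉−⌈2538/424⌉ = 7−6 = 1  ← one
n=283: ⌈2556/424⌉−⌈2547/424⌉ = 7−7 = 0
n=284: ⌈2565/424⌉−⌈2556/424⌉ = 7−7 = 0
  …
n=329: ⌈2970/424⌉−⌈2961/424⌉ = 8−7 = 1  ← one
n=330: ⌈2979/424⌉−⌈2970/424⌉ = 8−8 = 0
n=331: ⌈2988/424⌉−⌈2979/424⌉ = 8−8 = 0
  …
n=376: ⌈3393/424⌉−⌈3384/424⌉ = 9−8 = 1  ← one
positions of the first 9 ones: 0 47 94 141 188 235 282 329 376

0 47 94 141 188 235 282 329 376


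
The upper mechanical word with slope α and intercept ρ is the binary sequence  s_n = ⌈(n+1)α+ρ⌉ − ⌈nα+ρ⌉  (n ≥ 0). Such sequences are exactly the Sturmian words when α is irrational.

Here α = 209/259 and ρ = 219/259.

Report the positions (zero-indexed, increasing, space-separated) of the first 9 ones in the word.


0 1 2 3 5 6 7 8 10

n=0: ⌈428/259⌉−⌈219/259⌉ = 2−1 = 1  ← one
n=1: ⌈637/259⌉−⌈428/259⌉ = 3−2 = 1  ← one
n=2: ⌈846/259⌉−⌈637/259⌉ = 4−3 = 1  ← one
n=3: ⌈1055/259⌉−⌈846/259⌉ = 5−4 = 1  ← one
n=4: ⌈1264/259⌉−⌈1055/259⌉ = 5−5 = 0
n=5: ⌈1473/259⌉−⌈1264/259⌉ = 6−5 = 1  ← one
n=6: ⌈1682/259⌉−⌈1473/259⌉ = 7−6 = 1  ← one
n=7: ⌈1891/259⌉−⌈1682/259⌉ = 8−7 = 1  ← one
n=8: ⌈2100/259⌉−⌈1891/259⌉ = 9−8 = 1  ← one
n=9: ⌈2309/259⌉−⌈2100/259⌉ = 9−9 = 0
n=10: ⌈2518/259⌉−⌈2309/259⌉ = 10−9 = 1  ← one
positions of the first 9 ones: 0 1 2 3 5 6 7 8 10


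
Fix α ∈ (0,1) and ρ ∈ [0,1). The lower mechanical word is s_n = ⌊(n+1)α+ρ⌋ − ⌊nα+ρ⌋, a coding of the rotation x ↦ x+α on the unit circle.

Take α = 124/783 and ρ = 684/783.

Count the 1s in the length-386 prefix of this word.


#1s = Σ_{n=0}^{385} s_n = Σ_{n=0}^{385} (⌊(n+1)α+ρ⌋ − ⌊nα+ρ⌋)
the sum telescopes: every ⌊nα+ρ⌋ with 0 < n < 386 appears once with + and once with −, leaving ⌊386α+ρ⌋ − ⌊0·α+ρ⌋
386α + ρ = (386·124 + 684) / 783 = 48548/783
ρ = 684/783
⌊48548/783⌋ = 62,  ⌊684/783⌋ = 0
#1s = 62 − 0 = 62

62


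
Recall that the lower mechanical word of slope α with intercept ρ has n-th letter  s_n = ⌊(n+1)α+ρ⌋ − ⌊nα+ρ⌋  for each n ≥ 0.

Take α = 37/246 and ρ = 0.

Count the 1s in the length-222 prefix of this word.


#1s = Σ_{n=0}^{221} s_n = Σ_{n=0}^{221} (⌊(n+1)α+ρ⌋ − ⌊nα+ρ⌋)
the sum telescopes: every ⌊nα+ρ⌋ with 0 < n < 222 appears once with + and once with −, leaving ⌊222α+ρ⌋ − ⌊0·α+ρ⌋
222α + ρ = (222·37) / 246 = 8214/246
ρ = 0/246
⌊8214/246⌋ = 33,  ⌊0/246⌋ = 0
#1s = 33 − 0 = 33

33


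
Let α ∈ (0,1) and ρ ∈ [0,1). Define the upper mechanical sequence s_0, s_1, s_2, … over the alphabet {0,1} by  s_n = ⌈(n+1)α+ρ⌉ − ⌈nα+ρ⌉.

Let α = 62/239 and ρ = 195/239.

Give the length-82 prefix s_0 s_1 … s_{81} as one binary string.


1000100010001000100100010001000100010001000100100010001000100010001000100100010001

n=0: ⌈(1·62+195)/239⌉ − ⌈(0·62+195)/239⌉ = ⌈257/239⌉ − ⌈195/239⌉ = 2 − 1 = 1
n=1: ⌈(2·62+195)/239⌉ − ⌈(1·62+195)/239⌉ = ⌈319/239⌉ − ⌈257/239⌉ = 2 − 2 = 0
n=2: ⌈(3·62+195)/239⌉ − ⌈(2·62+195)/239⌉ = ⌈381/239⌉ − ⌈319/239⌉ = 2 − 2 = 0
n=3: ⌈(4·62+195)/239⌉ − ⌈(3·62+195)/239⌉ = ⌈443/239⌉ − ⌈381/239⌉ = 2 − 2 = 0
n=4: ⌈(5·62+195)/239⌉ − ⌈(4·62+195)/239⌉ = ⌈505/239⌉ − ⌈443/239⌉ = 3 − 2 = 1
n=5: ⌈(6·62+195)/239⌉ − ⌈(5·62+195)/239⌉ = ⌈567/239⌉ − ⌈505/239⌉ = 3 − 3 = 0
n=6: ⌈(7·62+195)/239⌉ − ⌈(6·62+195)/239⌉ = ⌈629/239⌉ − ⌈567/239⌉ = 3 − 3 = 0
n=7: ⌈(8·62+195)/239⌉ − ⌈(7·62+195)/239⌉ = ⌈691/239⌉ − ⌈629/239⌉ = 3 − 3 = 0
n=8: ⌈(9·62+195)/239⌉ − ⌈(8·62+195)/239⌉ = ⌈753/239⌉ − ⌈691/239⌉ = 4 − 3 = 1
n=9: ⌈(10·62+195)/239⌉ − ⌈(9·62+195)/239⌉ = ⌈815/239⌉ − ⌈753/239⌉ = 4 − 4 = 0
n=10: ⌈(11·62+195)/239⌉ − ⌈(10·62+195)/239⌉ = ⌈877/239⌉ − ⌈815/239⌉ = 4 − 4 = 0
n=11: ⌈(12·62+195)/239⌉ − ⌈(11·62+195)/239⌉ = ⌈939/239⌉ − ⌈877/239⌉ = 4 − 4 = 0
n=12: ⌈(13·62+195)/239⌉ − ⌈(12·62+195)/239⌉ = ⌈1001/239⌉ − ⌈939/239⌉ = 5 − 4 = 1
n=13: ⌈(14·62+195)/239⌉ − ⌈(13·62+195)/239⌉ = ⌈1063/239⌉ − ⌈1001/239⌉ = 5 − 5 = 0
n=14: ⌈(15·62+195)/239⌉ − ⌈(14·62+195)/239⌉ = ⌈1125/239⌉ − ⌈1063/239⌉ = 5 − 5 = 0
n=15: ⌈(16·62+195)/239⌉ − ⌈(15·62+195)/239⌉ = ⌈1187/239⌉ − ⌈1125/239⌉ = 5 − 5 = 0
n=16: ⌈(17·62+195)/239⌉ − ⌈(16·62+195)/239⌉ = ⌈1249/239⌉ − ⌈1187/239⌉ = 6 − 5 = 1
n=17: ⌈(18·62+195)/239⌉ − ⌈(17·62+195)/239⌉ = ⌈1311/239⌉ − ⌈1249/239⌉ = 6 − 6 = 0
n=18: ⌈(19·62+195)/239⌉ − ⌈(18·62+195)/239⌉ = ⌈1373/239⌉ − ⌈1311/239⌉ = 6 − 6 = 0
n=19: ⌈(20·62+195)/239⌉ − ⌈(19·62+195)/239⌉ = ⌈1435/239⌉ − ⌈1373/239⌉ = 7 − 6 = 1
n=20: ⌈(21·62+195)/239⌉ − ⌈(20·62+195)/239⌉ = ⌈1497/239⌉ − ⌈1435/239⌉ = 7 − 7 = 0
n=21: ⌈(22·62+195)/239⌉ − ⌈(21·62+195)/239⌉ = ⌈1559/239⌉ − ⌈1497/239⌉ = 7 − 7 = 0
n=22: ⌈(23·62+195)/239⌉ − ⌈(22·62+195)/239⌉ = ⌈1621/239⌉ − ⌈1559/239⌉ = 7 − 7 = 0
n=23: ⌈(24·62+195)/239⌉ − ⌈(23·62+195)/239⌉ = ⌈1683/239⌉ − ⌈1621/239⌉ = 8 − 7 = 1
n=24: ⌈(25·62+195)/239⌉ − ⌈(24·62+195)/239⌉ = ⌈1745/239⌉ − ⌈1683/239⌉ = 8 − 8 = 0
n=25: ⌈(26·62+195)/239⌉ − ⌈(25·62+195)/239⌉ = ⌈1807/239⌉ − ⌈1745/239⌉ = 8 − 8 = 0
n=26: ⌈(27·62+195)/239⌉ − ⌈(26·62+195)/239⌉ = ⌈1869/239⌉ − ⌈1807/239⌉ = 8 − 8 = 0
n=27: ⌈(28·62+195)/239⌉ − ⌈(27·62+195)/239⌉ = ⌈1931/239⌉ − ⌈1869/239⌉ = 9 − 8 = 1
n=28: ⌈(29·62+195)/239⌉ − ⌈(28·62+195)/239⌉ = ⌈1993/239⌉ − ⌈1931/239⌉ = 9 − 9 = 0
n=29: ⌈(30·62+195)/239⌉ − ⌈(29·62+195)/239⌉ = ⌈2055/239⌉ − ⌈1993/239⌉ = 9 − 9 = 0
n=30: ⌈(31·62+195)/239⌉ − ⌈(30·62+195)/239⌉ = ⌈2117/239⌉ − ⌈2055/239⌉ = 9 − 9 = 0
n=31: ⌈(32·62+195)/239⌉ − ⌈(31·62+195)/239⌉ = ⌈2179/239⌉ − ⌈2117/239⌉ = 10 − 9 = 1
n=32: ⌈(33·62+195)/239⌉ − ⌈(32·62+195)/239⌉ = ⌈2241/239⌉ − ⌈2179/239⌉ = 10 − 10 = 0
n=33: ⌈(34·62+195)/239⌉ − ⌈(33·62+195)/239⌉ = ⌈2303/239⌉ − ⌈2241/239⌉ = 10 − 10 = 0
n=34: ⌈(35·62+195)/239⌉ − ⌈(34·62+195)/239⌉ = ⌈2365/239⌉ − ⌈2303/239⌉ = 10 − 10 = 0
n=35: ⌈(36·62+195)/239⌉ − ⌈(35·62+195)/239⌉ = ⌈2427/239⌉ − ⌈2365/239⌉ = 11 − 10 = 1
n=36: ⌈(37·62+195)/239⌉ − ⌈(36·62+195)/239⌉ = ⌈2489/239⌉ − ⌈2427/239⌉ = 11 − 11 = 0
n=37: ⌈(38·62+195)/239⌉ − ⌈(37·62+195)/239⌉ = ⌈2551/239⌉ − ⌈2489/239⌉ = 11 − 11 = 0
n=38: ⌈(39·62+195)/239⌉ − ⌈(38·62+195)/239⌉ = ⌈2613/239⌉ − ⌈2551/239⌉ = 11 − 11 = 0
n=39: ⌈(40·62+195)/239⌉ − ⌈(39·62+195)/239⌉ = ⌈2675/239⌉ − ⌈2613/239⌉ = 12 − 11 = 1
n=40: ⌈(41·62+195)/239⌉ − ⌈(40·62+195)/239⌉ = ⌈2737/239⌉ − ⌈2675/239⌉ = 12 − 12 = 0
n=41: ⌈(42·62+195)/239⌉ − ⌈(41·62+195)/239⌉ = ⌈2799/239⌉ − ⌈2737/239⌉ = 12 − 12 = 0
n=42: ⌈(43·62+195)/239⌉ − ⌈(42·62+195)/239⌉ = ⌈2861/239⌉ − ⌈2799/239⌉ = 12 − 12 = 0
n=43: ⌈(44·62+195)/239⌉ − ⌈(43·62+195)/239⌉ = ⌈2923/239⌉ − ⌈2861/239⌉ = 13 − 12 = 1
n=44: ⌈(45·62+195)/239⌉ − ⌈(44·62+195)/239⌉ = ⌈2985/239⌉ − ⌈2923/239⌉ = 13 − 13 = 0
n=45: ⌈(46·62+195)/239⌉ − ⌈(45·62+195)/239⌉ = ⌈3047/239⌉ − ⌈2985/239⌉ = 13 − 13 = 0
n=46: ⌈(47·62+195)/239⌉ − ⌈(46·62+195)/239⌉ = ⌈3109/239⌉ − ⌈3047/239⌉ = 14 − 13 = 1
n=47: ⌈(48·62+195)/239⌉ − ⌈(47·62+195)/239⌉ = ⌈3171/239⌉ − ⌈3109/239⌉ = 14 − 14 = 0
n=48: ⌈(49·62+195)/239⌉ − ⌈(48·62+195)/239⌉ = ⌈3233/239⌉ − ⌈3171/239⌉ = 14 − 14 = 0
n=49: ⌈(50·62+195)/239⌉ − ⌈(49·62+195)/239⌉ = ⌈3295/239⌉ − ⌈3233/239⌉ = 14 − 14 = 0
n=50: ⌈(51·62+195)/239⌉ − ⌈(50·62+195)/239⌉ = ⌈3357/239⌉ − ⌈3295/239⌉ = 15 − 14 = 1
n=51: ⌈(52·62+195)/239⌉ − ⌈(51·62+195)/239⌉ = ⌈3419/239⌉ − ⌈3357/239⌉ = 15 − 15 = 0
n=52: ⌈(53·62+195)/239⌉ − ⌈(52·62+195)/239⌉ = ⌈3481/239⌉ − ⌈3419/239⌉ = 15 − 15 = 0
n=53: ⌈(54·62+195)/239⌉ − ⌈(53·62+195)/239⌉ = ⌈3543/239⌉ − ⌈3481/239⌉ = 15 − 15 = 0
n=54: ⌈(55·62+195)/239⌉ − ⌈(54·62+195)/239⌉ = ⌈3605/239⌉ − ⌈3543/239⌉ = 16 − 15 = 1
n=55: ⌈(56·62+195)/239⌉ − ⌈(55·62+195)/239⌉ = ⌈3667/239⌉ − ⌈3605/239⌉ = 16 − 16 = 0
n=56: ⌈(57·62+195)/239⌉ − ⌈(56·62+195)/239⌉ = ⌈3729/239⌉ − ⌈3667/239⌉ = 16 − 16 = 0
n=57: ⌈(58·62+195)/239⌉ − ⌈(57·62+195)/239⌉ = ⌈3791/239⌉ − ⌈3729/239⌉ = 16 − 16 = 0
n=58: ⌈(59·62+195)/239⌉ − ⌈(58·62+195)/239⌉ = ⌈3853/239⌉ − ⌈3791/239⌉ = 17 − 16 = 1
n=59: ⌈(60·62+195)/239⌉ − ⌈(59·62+195)/239⌉ = ⌈3915/239⌉ − ⌈3853/239⌉ = 17 − 17 = 0
n=60: ⌈(61·62+195)/239⌉ − ⌈(60·62+195)/239⌉ = ⌈3977/239⌉ − ⌈3915/239⌉ = 17 − 17 = 0
n=61: ⌈(62·62+195)/239⌉ − ⌈(61·62+195)/239⌉ = ⌈4039/239⌉ − ⌈3977/239⌉ = 17 − 17 = 0
n=62: ⌈(63·62+195)/239⌉ − ⌈(62·62+195)/239⌉ = ⌈4101/239⌉ − ⌈4039/239⌉ = 18 − 17 = 1
n=63: ⌈(64·62+195)/239⌉ − ⌈(63·62+195)/239⌉ = ⌈4163/239⌉ − ⌈4101/239⌉ = 18 − 18 = 0
n=64: ⌈(65·62+195)/239⌉ − ⌈(64·62+195)/239⌉ = ⌈4225/239⌉ − ⌈4163/239⌉ = 18 − 18 = 0
n=65: ⌈(66·62+195)/239⌉ − ⌈(65·62+195)/239⌉ = ⌈4287/239⌉ − ⌈4225/239⌉ = 18 − 18 = 0
n=66: ⌈(67·62+195)/239⌉ − ⌈(66·62+195)/239⌉ = ⌈4349/239⌉ − ⌈4287/239⌉ = 19 − 18 = 1
n=67: ⌈(68·62+195)/239⌉ − ⌈(67·62+195)/239⌉ = ⌈4411/239⌉ − ⌈4349/239⌉ = 19 − 19 = 0
n=68: ⌈(69·62+195)/239⌉ − ⌈(68·62+195)/239⌉ = ⌈4473/239⌉ − ⌈4411/239⌉ = 19 − 19 = 0
n=69: ⌈(70·62+195)/239⌉ − ⌈(69·62+195)/239⌉ = ⌈4535/239⌉ − ⌈4473/239⌉ = 19 − 19 = 0
n=70: ⌈(71·62+195)/239⌉ − ⌈(70·62+195)/239⌉ = ⌈4597/239⌉ − ⌈4535/239⌉ = 20 − 19 = 1
n=71: ⌈(72·62+195)/239⌉ − ⌈(71·62+195)/239⌉ = ⌈4659/239⌉ − ⌈4597/239⌉ = 20 − 20 = 0
n=72: ⌈(73·62+195)/239⌉ − ⌈(72·62+195)/239⌉ = ⌈4721/239⌉ − ⌈4659/239⌉ = 20 − 20 = 0
n=73: ⌈(74·62+195)/239⌉ − ⌈(73·62+195)/239⌉ = ⌈4783/239⌉ − ⌈4721/239⌉ = 21 − 20 = 1
n=74: ⌈(75·62+195)/239⌉ − ⌈(74·62+195)/239⌉ = ⌈4845/239⌉ − ⌈4783/239⌉ = 21 − 21 = 0
n=75: ⌈(76·62+195)/239⌉ − ⌈(75·62+195)/239⌉ = ⌈4907/239⌉ − ⌈4845/239⌉ = 21 − 21 = 0
n=76: ⌈(77·62+195)/239⌉ − ⌈(76·62+195)/239⌉ = ⌈4969/239⌉ − ⌈4907/239⌉ = 21 − 21 = 0
n=77: ⌈(78·62+195)/239⌉ − ⌈(77·62+195)/239⌉ = ⌈5031/239⌉ − ⌈4969/239⌉ = 22 − 21 = 1
n=78: ⌈(79·62+195)/239⌉ − ⌈(78·62+195)/239⌉ = ⌈5093/239⌉ − ⌈5031/239⌉ = 22 − 22 = 0
n=79: ⌈(80·62+195)/239⌉ − ⌈(79·62+195)/239⌉ = ⌈5155/239⌉ − ⌈5093/239⌉ = 22 − 22 = 0
n=80: ⌈(81·62+195)/239⌉ − ⌈(80·62+195)/239⌉ = ⌈5217/239⌉ − ⌈5155/239⌉ = 22 − 22 = 0
n=81: ⌈(82·62+195)/239⌉ − ⌈(81·62+195)/239⌉ = ⌈5279/239⌉ − ⌈5217/239⌉ = 23 − 22 = 1


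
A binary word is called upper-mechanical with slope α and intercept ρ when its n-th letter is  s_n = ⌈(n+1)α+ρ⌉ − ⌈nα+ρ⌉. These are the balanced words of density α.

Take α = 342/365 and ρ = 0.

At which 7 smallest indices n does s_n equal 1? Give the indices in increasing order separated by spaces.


0 1 2 3 4 5 6

n=0: ⌈342/365⌉−⌈0/365⌉ = 1−0 = 1  ← one
n=1: ⌈684/365⌉−⌈342/365⌉ = 2−1 = 1  ← one
n=2: ⌈1026/365⌉−⌈684/365⌉ = 3−2 = 1  ← one
n=3: ⌈1368/365⌉−⌈1026/365⌉ = 4−3 = 1  ← one
n=4: ⌈1710/365⌉−⌈1368/365⌉ = 5−4 = 1  ← one
n=5: ⌈2052/365⌉−⌈1710/365⌉ = 6−5 = 1  ← one
n=6: ⌈2394/365⌉−⌈2052/365⌉ = 7−6 = 1  ← one
positions of the first 7 ones: 0 1 2 3 4 5 6


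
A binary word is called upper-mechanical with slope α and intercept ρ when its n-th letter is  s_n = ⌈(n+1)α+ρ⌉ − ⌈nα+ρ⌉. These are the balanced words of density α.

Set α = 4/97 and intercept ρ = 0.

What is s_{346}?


0

(n+1)α + ρ = (347·4) / 97 = 1388/97
nα + ρ     = (346·4) / 97 = 1384/97
⌈1388/97⌉ = 15,  ⌈1384/97⌉ = 15
s_{346} = 15 − 15 = 0


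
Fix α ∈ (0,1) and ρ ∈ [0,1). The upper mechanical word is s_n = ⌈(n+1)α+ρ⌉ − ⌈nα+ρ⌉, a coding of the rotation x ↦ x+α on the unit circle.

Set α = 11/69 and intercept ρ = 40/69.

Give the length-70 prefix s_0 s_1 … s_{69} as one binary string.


n=0: ⌈(1·11+40)/69⌉ − ⌈(0·11+40)/69⌉ = ⌈51/69⌉ − ⌈40/69⌉ = 1 − 1 = 0
n=1: ⌈(2·11+40)/69⌉ − ⌈(1·11+40)/69⌉ = ⌈62/69⌉ − ⌈51/69⌉ = 1 − 1 = 0
n=2: ⌈(3·11+40)/69⌉ − ⌈(2·11+40)/69⌉ = ⌈73/69⌉ − ⌈62/69⌉ = 2 − 1 = 1
n=3: ⌈(4·11+40)/69⌉ − ⌈(3·11+40)/69⌉ = ⌈84/69⌉ − ⌈73/69⌉ = 2 − 2 = 0
n=4: ⌈(5·11+40)/69⌉ − ⌈(4·11+40)/69⌉ = ⌈95/69⌉ − ⌈84/69⌉ = 2 − 2 = 0
n=5: ⌈(6·11+40)/69⌉ − ⌈(5·11+40)/69⌉ = ⌈106/69⌉ − ⌈95/69⌉ = 2 − 2 = 0
n=6: ⌈(7·11+40)/69⌉ − ⌈(6·11+40)/69⌉ = ⌈117/69⌉ − ⌈106/69⌉ = 2 − 2 = 0
n=7: ⌈(8·11+40)/69⌉ − ⌈(7·11+40)/69⌉ = ⌈128/69⌉ − ⌈117/69⌉ = 2 − 2 = 0
n=8: ⌈(9·11+40)/69⌉ − ⌈(8·11+40)/69⌉ = ⌈139/69⌉ − ⌈128/69⌉ = 3 − 2 = 1
n=9: ⌈(10·11+40)/69⌉ − ⌈(9·11+40)/69⌉ = ⌈150/69⌉ − ⌈139/69⌉ = 3 − 3 = 0
n=10: ⌈(11·11+40)/69⌉ − ⌈(10·11+40)/69⌉ = ⌈161/69⌉ − ⌈150/69⌉ = 3 − 3 = 0
n=11: ⌈(12·11+40)/69⌉ − ⌈(11·11+40)/69⌉ = ⌈172/69⌉ − ⌈161/69⌉ = 3 − 3 = 0
n=12: ⌈(13·11+40)/69⌉ − ⌈(12·11+40)/69⌉ = ⌈183/69⌉ − ⌈172/69⌉ = 3 − 3 = 0
n=13: ⌈(14·11+40)/69⌉ − ⌈(13·11+40)/69⌉ = ⌈194/69⌉ − ⌈183/69⌉ = 3 − 3 = 0
n=14: ⌈(15·11+40)/69⌉ − ⌈(14·11+40)/69⌉ = ⌈205/69⌉ − ⌈194/69⌉ = 3 − 3 = 0
n=15: ⌈(16·11+40)/69⌉ − ⌈(15·11+40)/69⌉ = ⌈216/69⌉ − ⌈205/69⌉ = 4 − 3 = 1
n=16: ⌈(17·11+40)/69⌉ − ⌈(16·11+40)/69⌉ = ⌈227/69⌉ − ⌈216/69⌉ = 4 − 4 = 0
n=17: ⌈(18·11+40)/69⌉ − ⌈(17·11+40)/69⌉ = ⌈238/69⌉ − ⌈227/69⌉ = 4 − 4 = 0
n=18: ⌈(19·11+40)/69⌉ − ⌈(18·11+40)/69⌉ = ⌈249/69⌉ − ⌈238/69⌉ = 4 − 4 = 0
n=19: ⌈(20·11+40)/69⌉ − ⌈(19·11+40)/69⌉ = ⌈260/69⌉ − ⌈249/69⌉ = 4 − 4 = 0
n=20: ⌈(21·11+40)/69⌉ − ⌈(20·11+40)/69⌉ = ⌈271/69⌉ − ⌈260/69⌉ = 4 − 4 = 0
n=21: ⌈(22·11+40)/69⌉ − ⌈(21·11+40)/69⌉ = ⌈282/69⌉ − ⌈271/69⌉ = 5 − 4 = 1
n=22: ⌈(23·11+40)/69⌉ − ⌈(22·11+40)/69⌉ = ⌈293/69⌉ − ⌈282/69⌉ = 5 − 5 = 0
n=23: ⌈(24·11+40)/69⌉ − ⌈(23·11+40)/69⌉ = ⌈304/69⌉ − ⌈293/69⌉ = 5 − 5 = 0
n=24: ⌈(25·11+40)/69⌉ − ⌈(24·11+40)/69⌉ = ⌈315/69⌉ − ⌈304/69⌉ = 5 − 5 = 0
n=25: ⌈(26·11+40)/69⌉ − ⌈(25·11+40)/69⌉ = ⌈326/69⌉ − ⌈315/69⌉ = 5 − 5 = 0
n=26: ⌈(27·11+40)/69⌉ − ⌈(26·11+40)/69⌉ = ⌈337/69⌉ − ⌈326/69⌉ = 5 − 5 = 0
n=27: ⌈(28·11+40)/69⌉ − ⌈(27·11+40)/69⌉ = ⌈348/69⌉ − ⌈337/69⌉ = 6 − 5 = 1
n=28: ⌈(29·11+40)/69⌉ − ⌈(28·11+40)/69⌉ = ⌈359/69⌉ − ⌈348/69⌉ = 6 − 6 = 0
n=29: ⌈(30·11+40)/69⌉ − ⌈(29·11+40)/69⌉ = ⌈370/69⌉ − ⌈359/69⌉ = 6 − 6 = 0
n=30: ⌈(31·11+40)/69⌉ − ⌈(30·11+40)/69⌉ = ⌈381/69⌉ − ⌈370/69⌉ = 6 − 6 = 0
n=31: ⌈(32·11+40)/69⌉ − ⌈(31·11+40)/69⌉ = ⌈392/69⌉ − ⌈381/69⌉ = 6 − 6 = 0
n=32: ⌈(33·11+40)/69⌉ − ⌈(32·11+40)/69⌉ = ⌈403/69⌉ − ⌈392/69⌉ = 6 − 6 = 0
n=33: ⌈(34·11+40)/69⌉ − ⌈(33·11+40)/69⌉ = ⌈414/69⌉ − ⌈403/69⌉ = 6 − 6 = 0
n=34: ⌈(35·11+40)/69⌉ − ⌈(34·11+40)/69⌉ = ⌈425/69⌉ − ⌈414/69⌉ = 7 − 6 = 1
n=35: ⌈(36·11+40)/69⌉ − ⌈(35·11+40)/69⌉ = ⌈436/69⌉ − ⌈425/69⌉ = 7 − 7 = 0
n=36: ⌈(37·11+40)/69⌉ − ⌈(36·11+40)/69⌉ = ⌈447/69⌉ − ⌈436/69⌉ = 7 − 7 = 0
n=37: ⌈(38·11+40)/69⌉ − ⌈(37·11+40)/69⌉ = ⌈458/69⌉ − ⌈447/69⌉ = 7 − 7 = 0
n=38: ⌈(39·11+40)/69⌉ − ⌈(38·11+40)/69⌉ = ⌈469/69⌉ − ⌈458/69⌉ = 7 − 7 = 0
n=39: ⌈(40·11+40)/69⌉ − ⌈(39·11+40)/69⌉ = ⌈480/69⌉ − ⌈469/69⌉ = 7 − 7 = 0
n=40: ⌈(41·11+40)/69⌉ − ⌈(40·11+40)/69⌉ = ⌈491/69⌉ − ⌈480/69⌉ = 8 − 7 = 1
n=41: ⌈(42·11+40)/69⌉ − ⌈(41·11+40)/69⌉ = ⌈502/69⌉ − ⌈491/69⌉ = 8 − 8 = 0
n=42: ⌈(43·11+40)/69⌉ − ⌈(42·11+40)/69⌉ = ⌈513/69⌉ − ⌈502/69⌉ = 8 − 8 = 0
n=43: ⌈(44·11+40)/69⌉ − ⌈(43·11+40)/69⌉ = ⌈524/69⌉ − ⌈513/69⌉ = 8 − 8 = 0
n=44: ⌈(45·11+40)/69⌉ − ⌈(44·11+40)/69⌉ = ⌈535/69⌉ − ⌈524/69⌉ = 8 − 8 = 0
n=45: ⌈(46·11+40)/69⌉ − ⌈(45·11+40)/69⌉ = ⌈546/69⌉ − ⌈535/69⌉ = 8 − 8 = 0
n=46: ⌈(47·11+40)/69⌉ − ⌈(46·11+40)/69⌉ = ⌈557/69⌉ − ⌈546/69⌉ = 9 − 8 = 1
n=47: ⌈(48·11+40)/69⌉ − ⌈(47·11+40)/69⌉ = ⌈568/69⌉ − ⌈557/69⌉ = 9 − 9 = 0
n=48: ⌈(49·11+40)/69⌉ − ⌈(48·11+40)/69⌉ = ⌈579/69⌉ − ⌈568/69⌉ = 9 − 9 = 0
n=49: ⌈(50·11+40)/69⌉ − ⌈(49·11+40)/69⌉ = ⌈590/69⌉ − ⌈579/69⌉ = 9 − 9 = 0
n=50: ⌈(51·11+40)/69⌉ − ⌈(50·11+40)/69⌉ = ⌈601/69⌉ − ⌈590/69⌉ = 9 − 9 = 0
n=51: ⌈(52·11+40)/69⌉ − ⌈(51·11+40)/69⌉ = ⌈612/69⌉ − ⌈601/69⌉ = 9 − 9 = 0
n=52: ⌈(53·11+40)/69⌉ − ⌈(52·11+40)/69⌉ = ⌈623/69⌉ − ⌈612/69⌉ = 10 − 9 = 1
n=53: ⌈(54·11+40)/69⌉ − ⌈(53·11+40)/69⌉ = ⌈634/69⌉ − ⌈623/69⌉ = 10 − 10 = 0
n=54: ⌈(55·11+40)/69⌉ − ⌈(54·11+40)/69⌉ = ⌈645/69⌉ − ⌈634/69⌉ = 10 − 10 = 0
n=55: ⌈(56·11+40)/69⌉ − ⌈(55·11+40)/69⌉ = ⌈656/69⌉ − ⌈645/69⌉ = 10 − 10 = 0
n=56: ⌈(57·11+40)/69⌉ − ⌈(56·11+40)/69⌉ = ⌈667/69⌉ − ⌈656/69⌉ = 10 − 10 = 0
n=57: ⌈(58·11+40)/69⌉ − ⌈(57·11+40)/69⌉ = ⌈678/69⌉ − ⌈667/69⌉ = 10 − 10 = 0
n=58: ⌈(59·11+40)/69⌉ − ⌈(58·11+40)/69⌉ = ⌈689/69⌉ − ⌈678/69⌉ = 10 − 10 = 0
n=59: ⌈(60·11+40)/69⌉ − ⌈(59·11+40)/69⌉ = ⌈700/69⌉ − ⌈689/69⌉ = 11 − 10 = 1
n=60: ⌈(61·11+40)/69⌉ − ⌈(60·11+40)/69⌉ = ⌈711/69⌉ − ⌈700/69⌉ = 11 − 11 = 0
n=61: ⌈(62·11+40)/69⌉ − ⌈(61·11+40)/69⌉ = ⌈722/69⌉ − ⌈711/69⌉ = 11 − 11 = 0
n=62: ⌈(63·11+40)/69⌉ − ⌈(62·11+40)/69⌉ = ⌈733/69⌉ − ⌈722/69⌉ = 11 − 11 = 0
n=63: ⌈(64·11+40)/69⌉ − ⌈(63·11+40)/69⌉ = ⌈744/69⌉ − ⌈733/69⌉ = 11 − 11 = 0
n=64: ⌈(65·11+40)/69⌉ − ⌈(64·11+40)/69⌉ = ⌈755/69⌉ − ⌈744/69⌉ = 11 − 11 = 0
n=65: ⌈(66·11+40)/69⌉ − ⌈(65·11+40)/69⌉ = ⌈766/69⌉ − ⌈755/69⌉ = 12 − 11 = 1
n=66: ⌈(67·11+40)/69⌉ − ⌈(66·11+40)/69⌉ = ⌈777/69⌉ − ⌈766/69⌉ = 12 − 12 = 0
n=67: ⌈(68·11+40)/69⌉ − ⌈(67·11+40)/69⌉ = ⌈788/69⌉ − ⌈777/69⌉ = 12 − 12 = 0
n=68: ⌈(69·11+40)/69⌉ − ⌈(68·11+40)/69⌉ = ⌈799/69⌉ − ⌈788/69⌉ = 12 − 12 = 0
n=69: ⌈(70·11+40)/69⌉ − ⌈(69·11+40)/69⌉ = ⌈810/69⌉ − ⌈799/69⌉ = 12 − 12 = 0

0010000010000001000001000001000000100000100000100000100000010000010000


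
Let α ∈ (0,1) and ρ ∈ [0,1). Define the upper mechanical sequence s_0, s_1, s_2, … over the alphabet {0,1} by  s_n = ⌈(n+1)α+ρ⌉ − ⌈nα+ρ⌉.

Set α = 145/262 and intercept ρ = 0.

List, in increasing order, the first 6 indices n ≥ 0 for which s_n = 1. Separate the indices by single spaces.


n=0: ⌈145/262⌉−⌈0/262⌉ = 1−0 = 1  ← one
n=1: ⌈290/262⌉−⌈145/262⌉ = 2−1 = 1  ← one
n=2: ⌈435/262⌉−⌈290/262⌉ = 2−2 = 0
n=3: ⌈580/262⌉−⌈435/262⌉ = 3−2 = 1  ← one
n=4: ⌈725/262⌉−⌈580/262⌉ = 3−3 = 0
n=5: ⌈870/262⌉−⌈725/262⌉ = 4−3 = 1  ← one
n=6: ⌈1015/262⌉−⌈870/262⌉ = 4−4 = 0
n=7: ⌈1160/262⌉−⌈1015/262⌉ = 5−4 = 1  ← one
n=8: ⌈1305/262⌉−⌈1160/262⌉ = 5−5 = 0
n=9: ⌈1450/262⌉−⌈1305/262⌉ = 6−5 = 1  ← one
positions of the first 6 ones: 0 1 3 5 7 9

0 1 3 5 7 9


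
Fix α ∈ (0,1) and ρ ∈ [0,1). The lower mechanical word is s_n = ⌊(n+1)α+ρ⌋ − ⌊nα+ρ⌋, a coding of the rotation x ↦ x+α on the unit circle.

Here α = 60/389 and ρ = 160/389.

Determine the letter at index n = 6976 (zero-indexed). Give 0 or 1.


0

(n+1)α + ρ = (6977·60 + 160) / 389 = 418780/389
nα + ρ     = (6976·60 + 160) / 389 = 418720/389
⌊418780/389⌋ = 1076,  ⌊418720/389⌋ = 1076
s_{6976} = 1076 − 1076 = 0


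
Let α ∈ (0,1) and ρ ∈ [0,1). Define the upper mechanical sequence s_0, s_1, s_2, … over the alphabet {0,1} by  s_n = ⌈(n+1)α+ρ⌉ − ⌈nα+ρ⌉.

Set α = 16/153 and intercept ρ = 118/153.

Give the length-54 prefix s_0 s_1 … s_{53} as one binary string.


001000000001000000000100000000100000000010000000001000

n=0: ⌈(1·16+118)/153⌉ − ⌈(0·16+118)/153⌉ = ⌈134/153⌉ − ⌈118/153⌉ = 1 − 1 = 0
n=1: ⌈(2·16+118)/153⌉ − ⌈(1·16+118)/153⌉ = ⌈150/153⌉ − ⌈134/153⌉ = 1 − 1 = 0
n=2: ⌈(3·16+118)/153⌉ − ⌈(2·16+118)/153⌉ = ⌈166/153⌉ − ⌈150/153⌉ = 2 − 1 = 1
n=3: ⌈(4·16+118)/153⌉ − ⌈(3·16+118)/153⌉ = ⌈182/153⌉ − ⌈166/153⌉ = 2 − 2 = 0
n=4: ⌈(5·16+118)/153⌉ − ⌈(4·16+118)/153⌉ = ⌈198/153⌉ − ⌈182/153⌉ = 2 − 2 = 0
n=5: ⌈(6·16+118)/153⌉ − ⌈(5·16+118)/153⌉ = ⌈214/153⌉ − ⌈198/153⌉ = 2 − 2 = 0
n=6: ⌈(7·16+118)/153⌉ − ⌈(6·16+118)/153⌉ = ⌈230/153⌉ − ⌈214/153⌉ = 2 − 2 = 0
n=7: ⌈(8·16+118)/153⌉ − ⌈(7·16+118)/153⌉ = ⌈246/153⌉ − ⌈230/153⌉ = 2 − 2 = 0
n=8: ⌈(9·16+118)/153⌉ − ⌈(8·16+118)/153⌉ = ⌈262/153⌉ − ⌈246/153⌉ = 2 − 2 = 0
n=9: ⌈(10·16+118)/153⌉ − ⌈(9·16+118)/153⌉ = ⌈278/153⌉ − ⌈262/153⌉ = 2 − 2 = 0
n=10: ⌈(11·16+118)/153⌉ − ⌈(10·16+118)/153⌉ = ⌈294/153⌉ − ⌈278/153⌉ = 2 − 2 = 0
n=11: ⌈(12·16+118)/153⌉ − ⌈(11·16+118)/153⌉ = ⌈310/153⌉ − ⌈294/153⌉ = 3 − 2 = 1
n=12: ⌈(13·16+118)/153⌉ − ⌈(12·16+118)/153⌉ = ⌈326/153⌉ − ⌈310/153⌉ = 3 − 3 = 0
n=13: ⌈(14·16+118)/153⌉ − ⌈(13·16+118)/153⌉ = ⌈342/153⌉ − ⌈326/153⌉ = 3 − 3 = 0
n=14: ⌈(15·16+118)/153⌉ − ⌈(14·16+118)/153⌉ = ⌈358/153⌉ − ⌈342/153⌉ = 3 − 3 = 0
n=15: ⌈(16·16+118)/153⌉ − ⌈(15·16+118)/153⌉ = ⌈374/153⌉ − ⌈358/153⌉ = 3 − 3 = 0
n=16: ⌈(17·16+118)/153⌉ − ⌈(16·16+118)/153⌉ = ⌈390/153⌉ − ⌈374/153⌉ = 3 − 3 = 0
n=17: ⌈(18·16+118)/153⌉ − ⌈(17·16+118)/153⌉ = ⌈406/153⌉ − ⌈390/153⌉ = 3 − 3 = 0
n=18: ⌈(19·16+118)/153⌉ − ⌈(18·16+118)/153⌉ = ⌈422/153⌉ − ⌈406/153⌉ = 3 − 3 = 0
n=19: ⌈(20·16+118)/153⌉ − ⌈(19·16+118)/153⌉ = ⌈438/153⌉ − ⌈422/153⌉ = 3 − 3 = 0
n=20: ⌈(21·16+118)/153⌉ − ⌈(20·16+118)/153⌉ = ⌈454/153⌉ − ⌈438/153⌉ = 3 − 3 = 0
n=21: ⌈(22·16+118)/153⌉ − ⌈(21·16+118)/153⌉ = ⌈470/153⌉ − ⌈454/153⌉ = 4 − 3 = 1
n=22: ⌈(23·16+118)/153⌉ − ⌈(22·16+118)/153⌉ = ⌈486/153⌉ − ⌈470/153⌉ = 4 − 4 = 0
n=23: ⌈(24·16+118)/153⌉ − ⌈(23·16+118)/153⌉ = ⌈502/153⌉ − ⌈486/153⌉ = 4 − 4 = 0
n=24: ⌈(25·16+118)/153⌉ − ⌈(24·16+118)/153⌉ = ⌈518/153⌉ − ⌈502/153⌉ = 4 − 4 = 0
n=25: ⌈(26·16+118)/153⌉ − ⌈(25·16+118)/153⌉ = ⌈534/153⌉ − ⌈518/153⌉ = 4 − 4 = 0
n=26: ⌈(27·16+118)/153⌉ − ⌈(26·16+118)/153⌉ = ⌈550/153⌉ − ⌈534/153⌉ = 4 − 4 = 0
n=27: ⌈(28·16+118)/153⌉ − ⌈(27·16+118)/153⌉ = ⌈566/153⌉ − ⌈550/153⌉ = 4 − 4 = 0
n=28: ⌈(29·16+118)/153⌉ − ⌈(28·16+118)/153⌉ = ⌈582/153⌉ − ⌈566/153⌉ = 4 − 4 = 0
n=29: ⌈(30·16+118)/153⌉ − ⌈(29·16+118)/153⌉ = ⌈598/153⌉ − ⌈582/153⌉ = 4 − 4 = 0
n=30: ⌈(31·16+118)/153⌉ − ⌈(30·16+118)/153⌉ = ⌈614/153⌉ − ⌈598/153⌉ = 5 − 4 = 1
n=31: ⌈(32·16+118)/153⌉ − ⌈(31·16+118)/153⌉ = ⌈630/153⌉ − ⌈614/153⌉ = 5 − 5 = 0
n=32: ⌈(33·16+118)/153⌉ − ⌈(32·16+118)/153⌉ = ⌈646/153⌉ − ⌈630/153⌉ = 5 − 5 = 0
n=33: ⌈(34·16+118)/153⌉ − ⌈(33·16+118)/153⌉ = ⌈662/153⌉ − ⌈646/153⌉ = 5 − 5 = 0
n=34: ⌈(35·16+118)/153⌉ − ⌈(34·16+118)/153⌉ = ⌈678/153⌉ − ⌈662/153⌉ = 5 − 5 = 0
n=35: ⌈(36·16+118)/153⌉ − ⌈(35·16+118)/153⌉ = ⌈694/153⌉ − ⌈678/153⌉ = 5 − 5 = 0
n=36: ⌈(37·16+118)/153⌉ − ⌈(36·16+118)/153⌉ = ⌈710/153⌉ − ⌈694/153⌉ = 5 − 5 = 0
n=37: ⌈(38·16+118)/153⌉ − ⌈(37·16+118)/153⌉ = ⌈726/153⌉ − ⌈710/153⌉ = 5 − 5 = 0
n=38: ⌈(39·16+118)/153⌉ − ⌈(38·16+118)/153⌉ = ⌈742/153⌉ − ⌈726/153⌉ = 5 − 5 = 0
n=39: ⌈(40·16+118)/153⌉ − ⌈(39·16+118)/153⌉ = ⌈758/153⌉ − ⌈742/153⌉ = 5 − 5 = 0
n=40: ⌈(41·16+118)/153⌉ − ⌈(40·16+118)/153⌉ = ⌈774/153⌉ − ⌈758/153⌉ = 6 − 5 = 1
n=41: ⌈(42·16+118)/153⌉ − ⌈(41·16+118)/153⌉ = ⌈790/153⌉ − ⌈774/153⌉ = 6 − 6 = 0
n=42: ⌈(43·16+118)/153⌉ − ⌈(42·16+118)/153⌉ = ⌈806/153⌉ − ⌈790/153⌉ = 6 − 6 = 0
n=43: ⌈(44·16+118)/153⌉ − ⌈(43·16+118)/153⌉ = ⌈822/153⌉ − ⌈806/153⌉ = 6 − 6 = 0
n=44: ⌈(45·16+118)/153⌉ − ⌈(44·16+118)/153⌉ = ⌈838/153⌉ − ⌈822/153⌉ = 6 − 6 = 0
n=45: ⌈(46·16+118)/153⌉ − ⌈(45·16+118)/153⌉ = ⌈854/153⌉ − ⌈838/153⌉ = 6 − 6 = 0
n=46: ⌈(47·16+118)/153⌉ − ⌈(46·16+118)/153⌉ = ⌈870/153⌉ − ⌈854/153⌉ = 6 − 6 = 0
n=47: ⌈(48·16+118)/153⌉ − ⌈(47·16+118)/153⌉ = ⌈886/153⌉ − ⌈870/153⌉ = 6 − 6 = 0
n=48: ⌈(49·16+118)/153⌉ − ⌈(48·16+118)/153⌉ = ⌈902/153⌉ − ⌈886/153⌉ = 6 − 6 = 0
n=49: ⌈(50·16+118)/153⌉ − ⌈(49·16+118)/153⌉ = ⌈918/153⌉ − ⌈902/153⌉ = 6 − 6 = 0
n=50: ⌈(51·16+118)/153⌉ − ⌈(50·16+118)/153⌉ = ⌈934/153⌉ − ⌈918/153⌉ = 7 − 6 = 1
n=51: ⌈(52·16+118)/153⌉ − ⌈(51·16+118)/153⌉ = ⌈950/153⌉ − ⌈934/153⌉ = 7 − 7 = 0
n=52: ⌈(53·16+118)/153⌉ − ⌈(52·16+118)/153⌉ = ⌈966/153⌉ − ⌈950/153⌉ = 7 − 7 = 0
n=53: ⌈(54·16+118)/153⌉ − ⌈(53·16+118)/153⌉ = ⌈982/153⌉ − ⌈966/153⌉ = 7 − 7 = 0
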